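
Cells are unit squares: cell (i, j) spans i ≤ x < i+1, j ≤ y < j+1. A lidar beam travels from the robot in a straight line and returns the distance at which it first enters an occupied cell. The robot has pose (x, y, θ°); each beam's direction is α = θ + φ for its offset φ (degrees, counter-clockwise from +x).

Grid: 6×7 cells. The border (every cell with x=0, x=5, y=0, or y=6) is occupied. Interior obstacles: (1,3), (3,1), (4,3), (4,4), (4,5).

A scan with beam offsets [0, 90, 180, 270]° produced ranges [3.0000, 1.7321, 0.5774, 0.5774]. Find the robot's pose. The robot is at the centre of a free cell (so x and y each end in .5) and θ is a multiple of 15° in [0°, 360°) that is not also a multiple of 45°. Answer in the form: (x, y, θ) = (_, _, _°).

The pose lattice has 15·16 = 240 candidates. Test each by forward raycasting.
  (1.5, 5.5, 330°): beam 1 = 2.8868 ≠ 3.0000 ✗
  (3.5, 4.5, 195°): beam 1 = 1.9319 ≠ 3.0000 ✗
  (3.5, 3.5, 30°): beam 1 = 0.5774 ≠ 3.0000 ✗
  (1.5, 5.5, 255°): beam 1 = 1.5529 ≠ 3.0000 ✗
  …
  (2.5, 1.5, 60°): r_1=3.0000, r_2=1.7321, r_3=0.5774, r_4=0.5774 — all match ✓
Unique over the lattice → pose = (2.5, 1.5, 60°).

(x, y, θ) = (2.5, 1.5, 60°)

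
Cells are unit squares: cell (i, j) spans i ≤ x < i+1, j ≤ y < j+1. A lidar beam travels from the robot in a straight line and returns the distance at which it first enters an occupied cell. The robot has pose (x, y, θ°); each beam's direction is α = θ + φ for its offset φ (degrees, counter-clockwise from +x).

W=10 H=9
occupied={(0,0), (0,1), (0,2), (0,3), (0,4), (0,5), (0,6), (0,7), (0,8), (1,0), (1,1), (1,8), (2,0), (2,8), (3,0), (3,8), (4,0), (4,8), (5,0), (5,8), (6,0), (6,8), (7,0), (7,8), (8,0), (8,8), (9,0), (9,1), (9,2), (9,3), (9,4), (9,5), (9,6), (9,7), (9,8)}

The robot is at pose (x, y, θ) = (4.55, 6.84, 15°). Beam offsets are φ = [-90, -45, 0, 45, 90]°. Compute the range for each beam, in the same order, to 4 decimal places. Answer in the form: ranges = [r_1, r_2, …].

beam 1: φ=-90°, α=285°
  dir = (cos 285°, sin 285°) = (0.2588, -0.9659); from cell (4,6)
  next x-line at t=1.7387, next y-line at t=0.8696; Δt_x=3.8637, Δt_y=1.0353
    y: enter (4,5) at t=0.8696
    x: enter (5,5) at t=1.7387
    y: enter (5,4) at t=1.9049
    y: enter (5,3) at t=2.9402
    y: enter (5,2) at t=3.9755
    y: enter (5,1) at t=5.0107
    x: enter (6,1) at t=5.6024
    y: enter (6,0) at t=6.0460 ← occupied
  → r_1 = 6.0460
beam 2: φ=-45°, α=330°
  dir = (cos 330°, sin 330°) = (0.8660, -0.5000); from cell (4,6)
  next x-line at t=0.5196, next y-line at t=1.6800; Δt_x=1.1547, Δt_y=2.0000
    x: enter (5,6) at t=0.5196
    x: enter (6,6) at t=1.6743
    y: enter (6,5) at t=1.6800
    x: enter (7,5) at t=2.8290
    y: enter (7,4) at t=3.6800
    x: enter (8,4) at t=3.9837
    x: enter (9,4) at t=5.1384 ← occupied
  → r_2 = 5.1384
beam 3: φ=0°, α=15°
  dir = (cos 15°, sin 15°) = (0.9659, 0.2588); from cell (4,6)
  next x-line at t=0.4659, next y-line at t=0.6182; Δt_x=1.0353, Δt_y=3.8637
    x: enter (5,6) at t=0.4659
    y: enter (5,7) at t=0.6182
    x: enter (6,7) at t=1.5012
    x: enter (7,7) at t=2.5364
    x: enter (8,7) at t=3.5717
    y: enter (8,8) at t=4.4819 ← occupied
  → r_3 = 4.4819
beam 4: φ=45°, α=60°
  dir = (cos 60°, sin 60°) = (0.5000, 0.8660); from cell (4,6)
  next x-line at t=0.9000, next y-line at t=0.1848; Δt_x=2.0000, Δt_y=1.1547
    y: enter (4,7) at t=0.1848
    x: enter (5,7) at t=0.9000
    y: enter (5,8) at t=1.3395 ← occupied
  → r_4 = 1.3395
beam 5: φ=90°, α=105°
  dir = (cos 105°, sin 105°) = (-0.2588, 0.9659); from cell (4,6)
  next x-line at t=2.1250, next y-line at t=0.1656; Δt_x=3.8637, Δt_y=1.0353
    y: enter (4,7) at t=0.1656
    y: enter (4,8) at t=1.2009 ← occupied
  → r_5 = 1.2009

ranges = [6.0460, 5.1384, 4.4819, 1.3395, 1.2009]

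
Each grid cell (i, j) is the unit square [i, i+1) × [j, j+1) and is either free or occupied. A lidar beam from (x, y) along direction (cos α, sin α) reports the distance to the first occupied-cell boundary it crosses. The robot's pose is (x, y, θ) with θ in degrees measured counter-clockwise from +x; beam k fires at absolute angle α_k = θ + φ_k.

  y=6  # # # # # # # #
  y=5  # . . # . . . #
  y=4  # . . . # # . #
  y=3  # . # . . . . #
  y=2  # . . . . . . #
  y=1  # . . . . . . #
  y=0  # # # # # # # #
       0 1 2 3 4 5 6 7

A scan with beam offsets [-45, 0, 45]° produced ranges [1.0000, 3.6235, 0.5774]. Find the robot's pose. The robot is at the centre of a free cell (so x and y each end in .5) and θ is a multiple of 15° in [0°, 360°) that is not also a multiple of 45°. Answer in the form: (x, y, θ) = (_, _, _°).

Candidates: 26 free-cell centres × 16 headings = 416 poses. Raycast each; keep the one whose scan matches to 4 dp.
  (5.5, 2.5, 30°): beam 1 = 1.5529 ≠ 1.0000 ✗
  (3.5, 3.5, 195°): beam 1 = 0.5774 ≠ 1.0000 ✗
  (6.5, 1.5, 330°): beam 1 = 0.5176 ≠ 1.0000 ✗
  (3.5, 4.5, 120°): beam 1 = 0.5176 ≠ 1.0000 ✗
  …
  (3.5, 4.5, 285°): r_1=1.0000, r_2=3.6235, r_3=0.5774 — all match ✓
No second candidate reproduces the full scan.

(x, y, θ) = (3.5, 4.5, 285°)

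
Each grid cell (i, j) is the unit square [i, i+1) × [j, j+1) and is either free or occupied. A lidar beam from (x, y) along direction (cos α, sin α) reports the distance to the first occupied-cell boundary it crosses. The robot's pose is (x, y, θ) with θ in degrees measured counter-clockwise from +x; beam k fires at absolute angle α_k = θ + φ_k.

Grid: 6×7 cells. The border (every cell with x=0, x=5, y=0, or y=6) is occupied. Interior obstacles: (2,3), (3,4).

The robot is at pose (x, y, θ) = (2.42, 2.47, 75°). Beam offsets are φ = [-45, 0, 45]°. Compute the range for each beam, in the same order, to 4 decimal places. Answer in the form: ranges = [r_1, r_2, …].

ranges = [2.9791, 0.5487, 0.6120]

beam 1: φ=-45°, α=30°
  cosα=0.8660 sinα=0.5000 | (2,2) | tMaxX 0.6697 tMaxY 1.0600 | tΔX 1.1547 tΔY 2.0000
    t=0.6697 [x] (3,2)
    t=1.0600 [y] (3,3)
    t=1.8244 [x] (4,3)
    t=2.9791 [x] (5,3) — stop
  → r_1 = 2.9791
beam 2: φ=0°, α=75°
  cosα=0.2588 sinα=0.9659 | (2,2) | tMaxX 2.2409 tMaxY 0.5487 | tΔX 3.8637 tΔY 1.0353
    t=0.5487 [y] (2,3) — stop
  → r_2 = 0.5487
beam 3: φ=45°, α=120°
  cosα=-0.5000 sinα=0.8660 | (2,2) | tMaxX 0.8400 tMaxY 0.6120 | tΔX 2.0000 tΔY 1.1547
    t=0.6120 [y] (2,3) — stop
  → r_3 = 0.6120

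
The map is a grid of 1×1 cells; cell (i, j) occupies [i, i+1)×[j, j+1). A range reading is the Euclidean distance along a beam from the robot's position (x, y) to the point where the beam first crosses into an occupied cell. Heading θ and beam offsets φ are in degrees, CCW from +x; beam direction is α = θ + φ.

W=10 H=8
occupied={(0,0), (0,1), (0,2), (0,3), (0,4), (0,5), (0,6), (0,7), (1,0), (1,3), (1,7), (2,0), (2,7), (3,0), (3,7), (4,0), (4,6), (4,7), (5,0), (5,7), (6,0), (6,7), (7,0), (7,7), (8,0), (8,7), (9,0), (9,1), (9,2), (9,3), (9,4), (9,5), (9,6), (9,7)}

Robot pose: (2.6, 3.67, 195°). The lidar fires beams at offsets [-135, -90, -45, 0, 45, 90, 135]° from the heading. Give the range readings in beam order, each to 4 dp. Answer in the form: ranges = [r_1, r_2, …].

beam 1: φ=-135°, α=60°
  direction (0.5000, 0.8660); cell (2,3); t to first gridline: x 0.8000, y 0.3811 (then +2.0000 / +1.1547)
    (2,4) via y @ 0.3811
    (3,4) via x @ 0.8000
    (3,5) via y @ 1.5358
    (3,6) via y @ 2.6905
    (4,6) via x @ 2.8000  # hit
  → r_1 = 2.8000
beam 2: φ=-90°, α=105°
  direction (-0.2588, 0.9659); cell (2,3); t to first gridline: x 2.3182, y 0.3416 (then +3.8637 / +1.0353)
    (2,4) via y @ 0.3416
    (2,5) via y @ 1.3769
    (1,5) via x @ 2.3182
    (1,6) via y @ 2.4122
    (1,7) via y @ 3.4475  # hit
  → r_2 = 3.4475
beam 3: φ=-45°, α=150°
  direction (-0.8660, 0.5000); cell (2,3); t to first gridline: x 0.6928, y 0.6600 (then +1.1547 / +2.0000)
    (2,4) via y @ 0.6600
    (1,4) via x @ 0.6928
    (0,4) via x @ 1.8475  # hit
  → r_3 = 1.8475
beam 4: φ=0°, α=195°
  direction (-0.9659, -0.2588); cell (2,3); t to first gridline: x 0.6212, y 2.5887 (then +1.0353 / +3.8637)
    (1,3) via x @ 0.6212  # hit
  → r_4 = 0.6212
beam 5: φ=45°, α=240°
  direction (-0.5000, -0.8660); cell (2,3); t to first gridline: x 1.2000, y 0.7736 (then +2.0000 / +1.1547)
    (2,2) via y @ 0.7736
    (1,2) via x @ 1.2000
    (1,1) via y @ 1.9283
    (1,0) via y @ 3.0831  # hit
  → r_5 = 3.0831
beam 6: φ=90°, α=285°
  direction (0.2588, -0.9659); cell (2,3); t to first gridline: x 1.5455, y 0.6936 (then +3.8637 / +1.0353)
    (2,2) via y @ 0.6936
    (3,2) via x @ 1.5455
    (3,1) via y @ 1.7289
    (3,0) via y @ 2.7642  # hit
  → r_6 = 2.7642
beam 7: φ=135°, α=330°
  direction (0.8660, -0.5000); cell (2,3); t to first gridline: x 0.4619, y 1.3400 (then +1.1547 / +2.0000)
    (3,3) via x @ 0.4619
    (3,2) via y @ 1.3400
    (4,2) via x @ 1.6166
    (5,2) via x @ 2.7713
    (5,1) via y @ 3.3400
    (6,1) via x @ 3.9260
    (7,1) via x @ 5.0807
    (7,0) via y @ 5.3400  # hit
  → r_7 = 5.3400

ranges = [2.8000, 3.4475, 1.8475, 0.6212, 3.0831, 2.7642, 5.3400]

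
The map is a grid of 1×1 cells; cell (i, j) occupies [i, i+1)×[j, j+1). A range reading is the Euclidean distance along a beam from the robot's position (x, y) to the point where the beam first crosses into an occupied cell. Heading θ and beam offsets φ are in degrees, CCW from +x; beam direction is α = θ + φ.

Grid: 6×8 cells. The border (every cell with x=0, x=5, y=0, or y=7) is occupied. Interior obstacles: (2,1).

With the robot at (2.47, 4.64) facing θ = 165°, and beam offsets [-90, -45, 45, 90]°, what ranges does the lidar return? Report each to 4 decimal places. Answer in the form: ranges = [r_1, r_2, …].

beam 1: φ=-90°, α=75°
  cosα=0.2588 sinα=0.9659 | (2,4) | tMaxX 2.0478 tMaxY 0.3727 | tΔX 3.8637 tΔY 1.0353
    t=0.3727 [y] (2,5)
    t=1.4080 [y] (2,6)
    t=2.0478 [x] (3,6)
    t=2.4433 [y] (3,7) — stop
  → r_1 = 2.4433
beam 2: φ=-45°, α=120°
  cosα=-0.5000 sinα=0.8660 | (2,4) | tMaxX 0.9400 tMaxY 0.4157 | tΔX 2.0000 tΔY 1.1547
    t=0.4157 [y] (2,5)
    t=0.9400 [x] (1,5)
    t=1.5704 [y] (1,6)
    t=2.7251 [y] (1,7) — stop
  → r_2 = 2.7251
beam 3: φ=45°, α=210°
  cosα=-0.8660 sinα=-0.5000 | (2,4) | tMaxX 0.5427 tMaxY 1.2800 | tΔX 1.1547 tΔY 2.0000
    t=0.5427 [x] (1,4)
    t=1.2800 [y] (1,3)
    t=1.6974 [x] (0,3) — stop
  → r_3 = 1.6974
beam 4: φ=90°, α=255°
  cosα=-0.2588 sinα=-0.9659 | (2,4) | tMaxX 1.8159 tMaxY 0.6626 | tΔX 3.8637 tΔY 1.0353
    t=0.6626 [y] (2,3)
    t=1.6979 [y] (2,2)
    t=1.8159 [x] (1,2)
    t=2.7331 [y] (1,1)
    t=3.7684 [y] (1,0) — stop
  → r_4 = 3.7684

ranges = [2.4433, 2.7251, 1.6974, 3.7684]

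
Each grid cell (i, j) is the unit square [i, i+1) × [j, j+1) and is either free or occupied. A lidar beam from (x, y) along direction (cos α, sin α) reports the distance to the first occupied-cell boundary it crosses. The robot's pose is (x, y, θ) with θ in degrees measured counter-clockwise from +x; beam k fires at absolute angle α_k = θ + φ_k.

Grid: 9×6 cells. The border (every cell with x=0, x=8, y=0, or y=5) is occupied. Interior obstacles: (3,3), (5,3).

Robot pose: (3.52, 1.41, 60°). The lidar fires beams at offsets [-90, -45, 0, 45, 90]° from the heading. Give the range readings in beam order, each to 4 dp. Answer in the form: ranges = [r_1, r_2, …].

ranges = [0.8200, 4.6380, 2.9600, 1.6461, 2.9098]

beam 1: φ=-90°, α=330°
  direction (0.8660, -0.5000); cell (3,1); t to first gridline: x 0.5543, y 0.8200 (then +1.1547 / +2.0000)
    (4,1) via x @ 0.5543
    (4,0) via y @ 0.8200  # hit
  → r_1 = 0.8200
beam 2: φ=-45°, α=15°
  direction (0.9659, 0.2588); cell (3,1); t to first gridline: x 0.4969, y 2.2796 (then +1.0353 / +3.8637)
    (4,1) via x @ 0.4969
    (5,1) via x @ 1.5322
    (5,2) via y @ 2.2796
    (6,2) via x @ 2.5675
    (7,2) via x @ 3.6028
    (8,2) via x @ 4.6380  # hit
  → r_2 = 4.6380
beam 3: φ=0°, α=60°
  direction (0.5000, 0.8660); cell (3,1); t to first gridline: x 0.9600, y 0.6813 (then +2.0000 / +1.1547)
    (3,2) via y @ 0.6813
    (4,2) via x @ 0.9600
    (4,3) via y @ 1.8360
    (5,3) via x @ 2.9600  # hit
  → r_3 = 2.9600
beam 4: φ=45°, α=105°
  direction (-0.2588, 0.9659); cell (3,1); t to first gridline: x 2.0091, y 0.6108 (then +3.8637 / +1.0353)
    (3,2) via y @ 0.6108
    (3,3) via y @ 1.6461  # hit
  → r_4 = 1.6461
beam 5: φ=90°, α=150°
  direction (-0.8660, 0.5000); cell (3,1); t to first gridline: x 0.6004, y 1.1800 (then +1.1547 / +2.0000)
    (2,1) via x @ 0.6004
    (2,2) via y @ 1.1800
    (1,2) via x @ 1.7551
    (0,2) via x @ 2.9098  # hit
  → r_5 = 2.9098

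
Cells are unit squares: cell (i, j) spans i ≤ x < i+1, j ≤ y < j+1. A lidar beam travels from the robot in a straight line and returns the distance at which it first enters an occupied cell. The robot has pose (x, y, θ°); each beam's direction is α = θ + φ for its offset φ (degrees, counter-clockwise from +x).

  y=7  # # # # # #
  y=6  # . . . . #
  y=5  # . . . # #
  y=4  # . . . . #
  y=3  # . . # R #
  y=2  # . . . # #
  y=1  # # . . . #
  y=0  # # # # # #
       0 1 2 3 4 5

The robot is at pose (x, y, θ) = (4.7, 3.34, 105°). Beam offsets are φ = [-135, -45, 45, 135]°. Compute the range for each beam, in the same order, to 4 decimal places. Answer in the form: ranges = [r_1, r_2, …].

beam 1: φ=-135°, α=330°
  direction (0.8660, -0.5000); cell (4,3); t to first gridline: x 0.3464, y 0.6800 (then +1.1547 / +2.0000)
    (5,3) via x @ 0.3464  # hit
  → r_1 = 0.3464
beam 2: φ=-45°, α=60°
  direction (0.5000, 0.8660); cell (4,3); t to first gridline: x 0.6000, y 0.7621 (then +2.0000 / +1.1547)
    (5,3) via x @ 0.6000  # hit
  → r_2 = 0.6000
beam 3: φ=45°, α=150°
  direction (-0.8660, 0.5000); cell (4,3); t to first gridline: x 0.8083, y 1.3200 (then +1.1547 / +2.0000)
    (3,3) via x @ 0.8083  # hit
  → r_3 = 0.8083
beam 4: φ=135°, α=240°
  direction (-0.5000, -0.8660); cell (4,3); t to first gridline: x 1.4000, y 0.3926 (then +2.0000 / +1.1547)
    (4,2) via y @ 0.3926  # hit
  → r_4 = 0.3926

ranges = [0.3464, 0.6000, 0.8083, 0.3926]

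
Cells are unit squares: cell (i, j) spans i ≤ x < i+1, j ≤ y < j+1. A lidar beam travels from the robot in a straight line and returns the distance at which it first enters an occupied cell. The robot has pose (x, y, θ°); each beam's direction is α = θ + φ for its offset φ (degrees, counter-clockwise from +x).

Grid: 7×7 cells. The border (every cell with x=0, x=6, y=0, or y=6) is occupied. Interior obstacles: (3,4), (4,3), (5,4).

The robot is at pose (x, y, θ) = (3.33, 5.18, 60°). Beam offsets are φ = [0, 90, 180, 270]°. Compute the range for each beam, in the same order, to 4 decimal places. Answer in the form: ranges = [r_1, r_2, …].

beam 1: φ=0°, α=60°
  cosα=0.5000 sinα=0.8660 | (3,5) | tMaxX 1.3400 tMaxY 0.9469 | tΔX 2.0000 tΔY 1.1547
    t=0.9469 [y] (3,6) — stop
  → r_1 = 0.9469
beam 2: φ=90°, α=150°
  cosα=-0.8660 sinα=0.5000 | (3,5) | tMaxX 0.3811 tMaxY 1.6400 | tΔX 1.1547 tΔY 2.0000
    t=0.3811 [x] (2,5)
    t=1.5358 [x] (1,5)
    t=1.6400 [y] (1,6) — stop
  → r_2 = 1.6400
beam 3: φ=180°, α=240°
  cosα=-0.5000 sinα=-0.8660 | (3,5) | tMaxX 0.6600 tMaxY 0.2078 | tΔX 2.0000 tΔY 1.1547
    t=0.2078 [y] (3,4) — stop
  → r_3 = 0.2078
beam 4: φ=270°, α=330°
  cosα=0.8660 sinα=-0.5000 | (3,5) | tMaxX 0.7736 tMaxY 0.3600 | tΔX 1.1547 tΔY 2.0000
    t=0.3600 [y] (3,4) — stop
  → r_4 = 0.3600

ranges = [0.9469, 1.6400, 0.2078, 0.3600]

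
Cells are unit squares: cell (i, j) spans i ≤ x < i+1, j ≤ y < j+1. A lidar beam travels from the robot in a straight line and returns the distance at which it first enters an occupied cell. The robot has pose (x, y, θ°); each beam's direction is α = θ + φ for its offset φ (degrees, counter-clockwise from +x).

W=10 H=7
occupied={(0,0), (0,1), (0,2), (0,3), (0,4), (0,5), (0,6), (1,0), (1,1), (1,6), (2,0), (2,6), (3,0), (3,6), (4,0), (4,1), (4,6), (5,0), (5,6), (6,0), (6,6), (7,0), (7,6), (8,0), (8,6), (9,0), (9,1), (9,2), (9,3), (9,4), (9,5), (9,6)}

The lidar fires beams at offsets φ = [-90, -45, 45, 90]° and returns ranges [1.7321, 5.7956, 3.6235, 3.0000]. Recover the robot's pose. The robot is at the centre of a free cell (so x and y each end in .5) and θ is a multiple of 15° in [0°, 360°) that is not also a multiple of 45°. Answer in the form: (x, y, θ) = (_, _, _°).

(x, y, θ) = (7.5, 4.5, 210°)

The pose lattice has 38·16 = 608 candidates. Test each by forward raycasting.
  (2.5, 4.5, 210°): beam 2 = 1.5529 ≠ 5.7956 ✗
  (3.5, 4.5, 345°): beam 1 = 3.6235 ≠ 1.7321 ✗
  (3.5, 3.5, 345°): beam 1 = 2.5882 ≠ 1.7321 ✗
  (8.5, 3.5, 165°): beam 1 = 1.9319 ≠ 1.7321 ✗
  …
  (7.5, 4.5, 210°): r_1=1.7321, r_2=5.7956, r_3=3.6235, r_4=3.0000 — all match ✓
Unique over the lattice → pose = (7.5, 4.5, 210°).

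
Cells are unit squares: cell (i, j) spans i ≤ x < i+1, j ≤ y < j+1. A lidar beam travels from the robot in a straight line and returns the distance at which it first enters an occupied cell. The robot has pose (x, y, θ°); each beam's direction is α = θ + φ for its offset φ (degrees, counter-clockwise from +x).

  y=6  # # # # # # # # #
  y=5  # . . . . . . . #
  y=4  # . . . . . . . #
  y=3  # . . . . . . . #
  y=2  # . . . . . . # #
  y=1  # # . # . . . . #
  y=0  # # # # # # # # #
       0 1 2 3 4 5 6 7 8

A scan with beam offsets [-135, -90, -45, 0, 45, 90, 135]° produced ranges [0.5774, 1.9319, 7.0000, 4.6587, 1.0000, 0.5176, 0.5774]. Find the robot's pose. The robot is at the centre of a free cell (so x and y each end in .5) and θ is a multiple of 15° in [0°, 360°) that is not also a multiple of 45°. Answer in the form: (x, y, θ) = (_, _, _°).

(x, y, θ) = (7.5, 5.5, 255°)

Enumerate (i+0.5, j+0.5, θ) over the 32 free cells and 16 admissible headings. For each, cast all 7 beams and compare to the given ranges.
  (7.5, 3.5, 30°): beam 1 = 0.5176 ≠ 0.5774 ✗
  (3.5, 4.5, 150°): beam 1 = 4.6587 ≠ 0.5774 ✗
  (1.5, 5.5, 120°): beam 1 = 6.7293 ≠ 0.5774 ✗
  …
  (7.5, 5.5, 255°): r_1=0.5774, r_2=1.9319, r_3=7.0000, r_4=4.6587, r_5=1.0000, r_6=0.5176, r_7=0.5774 — all match ✓
Only this pose fits every beam.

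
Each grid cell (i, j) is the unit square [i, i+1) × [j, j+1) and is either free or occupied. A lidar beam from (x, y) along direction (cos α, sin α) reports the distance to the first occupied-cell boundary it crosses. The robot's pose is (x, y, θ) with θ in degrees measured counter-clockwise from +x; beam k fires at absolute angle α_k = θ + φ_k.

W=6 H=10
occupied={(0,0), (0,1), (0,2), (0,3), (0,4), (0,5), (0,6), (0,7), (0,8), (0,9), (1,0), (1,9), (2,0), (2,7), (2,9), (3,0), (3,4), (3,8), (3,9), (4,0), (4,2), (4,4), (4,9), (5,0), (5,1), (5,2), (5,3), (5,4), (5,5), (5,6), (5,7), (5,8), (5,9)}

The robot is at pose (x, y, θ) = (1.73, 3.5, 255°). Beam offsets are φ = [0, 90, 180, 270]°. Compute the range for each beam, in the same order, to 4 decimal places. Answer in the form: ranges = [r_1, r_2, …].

beam 1: φ=0°, α=255°
  dir = (cos 255°, sin 255°) = (-0.2588, -0.9659); from cell (1,3)
  next x-line at t=2.8205, next y-line at t=0.5176; Δt_x=3.8637, Δt_y=1.0353
    y: enter (1,2) at t=0.5176
    y: enter (1,1) at t=1.5529
    y: enter (1,0) at t=2.5882 ← occupied
  → r_1 = 2.5882
beam 2: φ=90°, α=345°
  dir = (cos 345°, sin 345°) = (0.9659, -0.2588); from cell (1,3)
  next x-line at t=0.2795, next y-line at t=1.9319; Δt_x=1.0353, Δt_y=3.8637
    x: enter (2,3) at t=0.2795
    x: enter (3,3) at t=1.3148
    y: enter (3,2) at t=1.9319
    x: enter (4,2) at t=2.3501 ← occupied
  → r_2 = 2.3501
beam 3: φ=180°, α=75°
  dir = (cos 75°, sin 75°) = (0.2588, 0.9659); from cell (1,3)
  next x-line at t=1.0432, next y-line at t=0.5176; Δt_x=3.8637, Δt_y=1.0353
    y: enter (1,4) at t=0.5176
    x: enter (2,4) at t=1.0432
    y: enter (2,5) at t=1.5529
    y: enter (2,6) at t=2.5882
    y: enter (2,7) at t=3.6235 ← occupied
  → r_3 = 3.6235
beam 4: φ=270°, α=165°
  dir = (cos 165°, sin 165°) = (-0.9659, 0.2588); from cell (1,3)
  next x-line at t=0.7558, next y-line at t=1.9319; Δt_x=1.0353, Δt_y=3.8637
    x: enter (0,3) at t=0.7558 ← occupied
  → r_4 = 0.7558

ranges = [2.5882, 2.3501, 3.6235, 0.7558]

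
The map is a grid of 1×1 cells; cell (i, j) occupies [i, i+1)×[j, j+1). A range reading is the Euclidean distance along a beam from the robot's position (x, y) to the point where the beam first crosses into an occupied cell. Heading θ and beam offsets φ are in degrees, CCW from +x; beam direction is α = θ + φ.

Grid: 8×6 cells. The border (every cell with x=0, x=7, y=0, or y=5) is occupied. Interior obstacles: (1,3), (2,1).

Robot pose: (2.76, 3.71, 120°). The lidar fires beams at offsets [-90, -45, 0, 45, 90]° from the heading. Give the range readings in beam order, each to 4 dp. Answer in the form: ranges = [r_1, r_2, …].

beam 1: φ=-90°, α=30°
  cosα=0.8660 sinα=0.5000 | (2,3) | tMaxX 0.2771 tMaxY 0.5800 | tΔX 1.1547 tΔY 2.0000
    t=0.2771 [x] (3,3)
    t=0.5800 [y] (3,4)
    t=1.4318 [x] (4,4)
    t=2.5800 [y] (4,5) — stop
  → r_1 = 2.5800
beam 2: φ=-45°, α=75°
  cosα=0.2588 sinα=0.9659 | (2,3) | tMaxX 0.9273 tMaxY 0.3002 | tΔX 3.8637 tΔY 1.0353
    t=0.3002 [y] (2,4)
    t=0.9273 [x] (3,4)
    t=1.3355 [y] (3,5) — stop
  → r_2 = 1.3355
beam 3: φ=0°, α=120°
  cosα=-0.5000 sinα=0.8660 | (2,3) | tMaxX 1.5200 tMaxY 0.3349 | tΔX 2.0000 tΔY 1.1547
    t=0.3349 [y] (2,4)
    t=1.4896 [y] (2,5) — stop
  → r_3 = 1.4896
beam 4: φ=45°, α=165°
  cosα=-0.9659 sinα=0.2588 | (2,3) | tMaxX 0.7868 tMaxY 1.1205 | tΔX 1.0353 tΔY 3.8637
    t=0.7868 [x] (1,3) — stop
  → r_4 = 0.7868
beam 5: φ=90°, α=210°
  cosα=-0.8660 sinα=-0.5000 | (2,3) | tMaxX 0.8776 tMaxY 1.4200 | tΔX 1.1547 tΔY 2.0000
    t=0.8776 [x] (1,3) — stop
  → r_5 = 0.8776

ranges = [2.5800, 1.3355, 1.4896, 0.7868, 0.8776]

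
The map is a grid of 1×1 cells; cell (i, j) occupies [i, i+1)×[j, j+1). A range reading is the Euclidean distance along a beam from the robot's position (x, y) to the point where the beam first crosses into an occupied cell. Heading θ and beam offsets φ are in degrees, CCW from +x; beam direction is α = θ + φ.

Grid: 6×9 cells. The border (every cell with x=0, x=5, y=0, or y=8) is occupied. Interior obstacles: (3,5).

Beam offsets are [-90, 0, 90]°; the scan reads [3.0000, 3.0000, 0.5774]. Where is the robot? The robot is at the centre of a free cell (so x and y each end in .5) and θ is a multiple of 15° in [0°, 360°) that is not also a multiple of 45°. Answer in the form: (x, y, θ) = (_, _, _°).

(x, y, θ) = (1.5, 2.5, 60°)

Enumerate (i+0.5, j+0.5, θ) over the 27 free cells and 16 admissible headings. For each, cast all 3 beams and compare to the given ranges.
  (1.5, 1.5, 240°): beam 1 = 0.5774 ≠ 3.0000 ✗
  (1.5, 1.5, 345°): beam 1 = 0.5176 ≠ 3.0000 ✗
  (1.5, 2.5, 330°): beam 1 = 1.0000 ≠ 3.0000 ✗
  (2.5, 2.5, 30°): beam 1 = 1.7321 ≠ 3.0000 ✗
  …
  (1.5, 2.5, 60°): r_1=3.0000, r_2=3.0000, r_3=0.5774 — all match ✓
Only this pose fits every beam.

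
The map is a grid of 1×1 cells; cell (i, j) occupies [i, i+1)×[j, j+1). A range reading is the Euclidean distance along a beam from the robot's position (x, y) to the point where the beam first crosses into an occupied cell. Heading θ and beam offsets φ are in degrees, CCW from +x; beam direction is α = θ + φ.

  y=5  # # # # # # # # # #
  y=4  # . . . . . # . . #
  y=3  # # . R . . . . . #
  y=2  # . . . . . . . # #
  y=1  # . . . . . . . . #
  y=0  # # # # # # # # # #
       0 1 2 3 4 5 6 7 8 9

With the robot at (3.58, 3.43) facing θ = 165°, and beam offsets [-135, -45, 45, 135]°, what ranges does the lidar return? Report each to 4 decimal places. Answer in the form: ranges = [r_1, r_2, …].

ranges = [2.7944, 1.8129, 2.9791, 2.8059]

beam 1: φ=-135°, α=30°
  cosα=0.8660 sinα=0.5000 | (3,3) | tMaxX 0.4850 tMaxY 1.1400 | tΔX 1.1547 tΔY 2.0000
    t=0.4850 [x] (4,3)
    t=1.1400 [y] (4,4)
    t=1.6397 [x] (5,4)
    t=2.7944 [x] (6,4) — stop
  → r_1 = 2.7944
beam 2: φ=-45°, α=120°
  cosα=-0.5000 sinα=0.8660 | (3,3) | tMaxX 1.1600 tMaxY 0.6582 | tΔX 2.0000 tΔY 1.1547
    t=0.6582 [y] (3,4)
    t=1.1600 [x] (2,4)
    t=1.8129 [y] (2,5) — stop
  → r_2 = 1.8129
beam 3: φ=45°, α=210°
  cosα=-0.8660 sinα=-0.5000 | (3,3) | tMaxX 0.6697 tMaxY 0.8600 | tΔX 1.1547 tΔY 2.0000
    t=0.6697 [x] (2,3)
    t=0.8600 [y] (2,2)
    t=1.8244 [x] (1,2)
    t=2.8600 [y] (1,1)
    t=2.9791 [x] (0,1) — stop
  → r_3 = 2.9791
beam 4: φ=135°, α=300°
  cosα=0.5000 sinα=-0.8660 | (3,3) | tMaxX 0.8400 tMaxY 0.4965 | tΔX 2.0000 tΔY 1.1547
    t=0.4965 [y] (3,2)
    t=0.8400 [x] (4,2)
    t=1.6512 [y] (4,1)
    t=2.8059 [y] (4,0) — stop
  → r_4 = 2.8059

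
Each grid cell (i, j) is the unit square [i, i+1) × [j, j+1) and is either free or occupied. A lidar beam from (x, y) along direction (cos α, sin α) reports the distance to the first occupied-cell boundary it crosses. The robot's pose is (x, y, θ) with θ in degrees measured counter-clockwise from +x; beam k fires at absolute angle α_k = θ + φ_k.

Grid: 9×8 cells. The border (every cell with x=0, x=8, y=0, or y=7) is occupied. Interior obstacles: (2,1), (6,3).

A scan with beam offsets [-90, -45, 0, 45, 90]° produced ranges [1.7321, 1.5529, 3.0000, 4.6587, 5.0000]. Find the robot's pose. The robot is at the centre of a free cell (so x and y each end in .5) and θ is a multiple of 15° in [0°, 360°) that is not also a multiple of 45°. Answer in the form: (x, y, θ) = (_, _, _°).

Candidates: 40 free-cell centres × 16 headings = 640 poses. Raycast each; keep the one whose scan matches to 4 dp.
  (5.5, 6.5, 195°): beam 1 = 0.5176 ≠ 1.7321 ✗
  (3.5, 2.5, 105°): beam 1 = 2.5882 ≠ 1.7321 ✗
  (1.5, 6.5, 75°): beam 1 = 6.7293 ≠ 1.7321 ✗
  (5.5, 3.5, 240°): beam 1 = 5.1962 ≠ 1.7321 ✗
  …
  (5.5, 5.5, 150°): r_1=1.7321, r_2=1.5529, r_3=3.0000, r_4=4.6587, r_5=5.0000 — all match ✓
Unique over the lattice → pose = (5.5, 5.5, 150°).

(x, y, θ) = (5.5, 5.5, 150°)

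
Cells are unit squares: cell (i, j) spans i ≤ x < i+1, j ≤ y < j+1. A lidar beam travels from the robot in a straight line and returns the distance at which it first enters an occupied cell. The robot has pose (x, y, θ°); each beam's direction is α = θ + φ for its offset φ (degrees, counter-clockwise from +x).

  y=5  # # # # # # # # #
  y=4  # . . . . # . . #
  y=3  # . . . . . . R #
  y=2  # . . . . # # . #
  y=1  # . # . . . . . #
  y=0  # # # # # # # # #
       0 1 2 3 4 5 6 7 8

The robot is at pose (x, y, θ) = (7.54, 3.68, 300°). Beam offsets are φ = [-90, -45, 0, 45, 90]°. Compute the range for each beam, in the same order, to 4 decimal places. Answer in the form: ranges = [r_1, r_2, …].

ranges = [1.3600, 2.7745, 0.9200, 0.4762, 0.5312]

beam 1: φ=-90°, α=210°
  dir = (cos 210°, sin 210°) = (-0.8660, -0.5000); from cell (7,3)
  next x-line at t=0.6235, next y-line at t=1.3600; Δt_x=1.1547, Δt_y=2.0000
    x: enter (6,3) at t=0.6235
    y: enter (6,2) at t=1.3600 ← occupied
  → r_1 = 1.3600
beam 2: φ=-45°, α=255°
  dir = (cos 255°, sin 255°) = (-0.2588, -0.9659); from cell (7,3)
  next x-line at t=2.0864, next y-line at t=0.7040; Δt_x=3.8637, Δt_y=1.0353
    y: enter (7,2) at t=0.7040
    y: enter (7,1) at t=1.7393
    x: enter (6,1) at t=2.0864
    y: enter (6,0) at t=2.7745 ← occupied
  → r_2 = 2.7745
beam 3: φ=0°, α=300°
  dir = (cos 300°, sin 300°) = (0.5000, -0.8660); from cell (7,3)
  next x-line at t=0.9200, next y-line at t=0.7852; Δt_x=2.0000, Δt_y=1.1547
    y: enter (7,2) at t=0.7852
    x: enter (8,2) at t=0.9200 ← occupied
  → r_3 = 0.9200
beam 4: φ=45°, α=345°
  dir = (cos 345°, sin 345°) = (0.9659, -0.2588); from cell (7,3)
  next x-line at t=0.4762, next y-line at t=2.6273; Δt_x=1.0353, Δt_y=3.8637
    x: enter (8,3) at t=0.4762 ← occupied
  → r_4 = 0.4762
beam 5: φ=90°, α=30°
  dir = (cos 30°, sin 30°) = (0.8660, 0.5000); from cell (7,3)
  next x-line at t=0.5312, next y-line at t=0.6400; Δt_x=1.1547, Δt_y=2.0000
    x: enter (8,3) at t=0.5312 ← occupied
  → r_5 = 0.5312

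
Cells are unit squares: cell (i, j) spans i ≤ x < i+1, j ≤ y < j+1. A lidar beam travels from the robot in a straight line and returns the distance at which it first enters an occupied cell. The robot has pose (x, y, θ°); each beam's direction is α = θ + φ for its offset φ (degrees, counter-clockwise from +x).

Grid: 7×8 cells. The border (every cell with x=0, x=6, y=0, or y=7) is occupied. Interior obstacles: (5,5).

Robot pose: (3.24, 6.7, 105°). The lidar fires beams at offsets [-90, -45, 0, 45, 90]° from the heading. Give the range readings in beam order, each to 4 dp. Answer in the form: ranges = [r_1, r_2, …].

beam 1: φ=-90°, α=15°
  direction (0.9659, 0.2588); cell (3,6); t to first gridline: x 0.7868, y 1.1591 (then +1.0353 / +3.8637)
    (4,6) via x @ 0.7868
    (4,7) via y @ 1.1591  # hit
  → r_1 = 1.1591
beam 2: φ=-45°, α=60°
  direction (0.5000, 0.8660); cell (3,6); t to first gridline: x 1.5200, y 0.3464 (then +2.0000 / +1.1547)
    (3,7) via y @ 0.3464  # hit
  → r_2 = 0.3464
beam 3: φ=0°, α=105°
  direction (-0.2588, 0.9659); cell (3,6); t to first gridline: x 0.9273, y 0.3106 (then +3.8637 / +1.0353)
    (3,7) via y @ 0.3106  # hit
  → r_3 = 0.3106
beam 4: φ=45°, α=150°
  direction (-0.8660, 0.5000); cell (3,6); t to first gridline: x 0.2771, y 0.6000 (then +1.1547 / +2.0000)
    (2,6) via x @ 0.2771
    (2,7) via y @ 0.6000  # hit
  → r_4 = 0.6000
beam 5: φ=90°, α=195°
  direction (-0.9659, -0.2588); cell (3,6); t to first gridline: x 0.2485, y 2.7046 (then +1.0353 / +3.8637)
    (2,6) via x @ 0.2485
    (1,6) via x @ 1.2837
    (0,6) via x @ 2.3190  # hit
  → r_5 = 2.3190

ranges = [1.1591, 0.3464, 0.3106, 0.6000, 2.3190]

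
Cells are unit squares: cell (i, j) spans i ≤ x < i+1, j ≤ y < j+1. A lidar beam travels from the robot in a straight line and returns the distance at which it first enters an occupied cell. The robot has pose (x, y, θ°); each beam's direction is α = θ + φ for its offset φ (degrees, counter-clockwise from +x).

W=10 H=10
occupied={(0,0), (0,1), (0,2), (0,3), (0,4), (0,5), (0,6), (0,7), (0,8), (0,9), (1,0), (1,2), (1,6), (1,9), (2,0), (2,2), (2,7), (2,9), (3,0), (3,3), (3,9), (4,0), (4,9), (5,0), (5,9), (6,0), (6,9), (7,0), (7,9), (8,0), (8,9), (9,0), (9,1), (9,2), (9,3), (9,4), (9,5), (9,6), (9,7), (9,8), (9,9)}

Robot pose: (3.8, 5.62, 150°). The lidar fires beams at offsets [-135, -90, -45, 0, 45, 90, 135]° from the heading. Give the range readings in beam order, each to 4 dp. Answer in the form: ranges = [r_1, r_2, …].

beam 1: φ=-135°, α=15°
  cosα=0.9659 sinα=0.2588 | (3,5) | tMaxX 0.2071 tMaxY 1.4682 | tΔX 1.0353 tΔY 3.8637
    t=0.2071 [x] (4,5)
    t=1.2423 [x] (5,5)
    t=1.4682 [y] (5,6)
    t=2.2776 [x] (6,6)
    t=3.3129 [x] (7,6)
    t=4.3482 [x] (8,6)
    t=5.3319 [y] (8,7)
    t=5.3834 [x] (9,7) — stop
  → r_1 = 5.3834
beam 2: φ=-90°, α=60°
  cosα=0.5000 sinα=0.8660 | (3,5) | tMaxX 0.4000 tMaxY 0.4388 | tΔX 2.0000 tΔY 1.1547
    t=0.4000 [x] (4,5)
    t=0.4388 [y] (4,6)
    t=1.5935 [y] (4,7)
    t=2.4000 [x] (5,7)
    t=2.7482 [y] (5,8)
    t=3.9029 [y] (5,9) — stop
  → r_2 = 3.9029
beam 3: φ=-45°, α=105°
  cosα=-0.2588 sinα=0.9659 | (3,5) | tMaxX 3.0910 tMaxY 0.3934 | tΔX 3.8637 tΔY 1.0353
    t=0.3934 [y] (3,6)
    t=1.4287 [y] (3,7)
    t=2.4640 [y] (3,8)
    t=3.0910 [x] (2,8)
    t=3.4992 [y] (2,9) — stop
  → r_3 = 3.4992
beam 4: φ=0°, α=150°
  cosα=-0.8660 sinα=0.5000 | (3,5) | tMaxX 0.9238 tMaxY 0.7600 | tΔX 1.1547 tΔY 2.0000
    t=0.7600 [y] (3,6)
    t=0.9238 [x] (2,6)
    t=2.0785 [x] (1,6) — stop
  → r_4 = 2.0785
beam 5: φ=45°, α=195°
  cosα=-0.9659 sinα=-0.2588 | (3,5) | tMaxX 0.8282 tMaxY 2.3955 | tΔX 1.0353 tΔY 3.8637
    t=0.8282 [x] (2,5)
    t=1.8635 [x] (1,5)
    t=2.3955 [y] (1,4)
    t=2.8988 [x] (0,4) — stop
  → r_5 = 2.8988
beam 6: φ=90°, α=240°
  cosα=-0.5000 sinα=-0.8660 | (3,5) | tMaxX 1.6000 tMaxY 0.7159 | tΔX 2.0000 tΔY 1.1547
    t=0.7159 [y] (3,4)
    t=1.6000 [x] (2,4)
    t=1.8706 [y] (2,3)
    t=3.0253 [y] (2,2) — stop
  → r_6 = 3.0253
beam 7: φ=135°, α=285°
  cosα=0.2588 sinα=-0.9659 | (3,5) | tMaxX 0.7727 tMaxY 0.6419 | tΔX 3.8637 tΔY 1.0353
    t=0.6419 [y] (3,4)
    t=0.7727 [x] (4,4)
    t=1.6771 [y] (4,3)
    t=2.7124 [y] (4,2)
    t=3.7477 [y] (4,1)
    t=4.6364 [x] (5,1)
    t=4.7830 [y] (5,0) — stop
  → r_7 = 4.7830

ranges = [5.3834, 3.9029, 3.4992, 2.0785, 2.8988, 3.0253, 4.7830]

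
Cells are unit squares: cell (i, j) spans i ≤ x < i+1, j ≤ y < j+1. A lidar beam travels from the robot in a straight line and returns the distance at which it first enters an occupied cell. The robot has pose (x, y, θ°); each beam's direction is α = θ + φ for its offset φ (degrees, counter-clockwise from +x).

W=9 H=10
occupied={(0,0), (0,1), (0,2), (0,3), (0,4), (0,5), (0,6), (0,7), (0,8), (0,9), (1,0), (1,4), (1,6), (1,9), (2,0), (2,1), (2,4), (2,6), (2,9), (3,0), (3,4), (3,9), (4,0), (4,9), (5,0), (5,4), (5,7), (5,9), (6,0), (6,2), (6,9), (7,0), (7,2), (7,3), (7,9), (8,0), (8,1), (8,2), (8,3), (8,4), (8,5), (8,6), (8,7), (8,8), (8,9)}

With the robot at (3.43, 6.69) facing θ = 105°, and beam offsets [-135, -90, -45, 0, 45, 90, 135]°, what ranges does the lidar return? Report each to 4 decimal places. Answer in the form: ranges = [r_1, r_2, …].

ranges = [5.2770, 1.6254, 2.6674, 2.3915, 0.4965, 0.4452, 1.9514]

beam 1: φ=-135°, α=330°
  dir = (cos 330°, sin 330°) = (0.8660, -0.5000); from cell (3,6)
  next x-line at t=0.6582, next y-line at t=1.3800; Δt_x=1.1547, Δt_y=2.0000
    x: enter (4,6) at t=0.6582
    y: enter (4,5) at t=1.3800
    x: enter (5,5) at t=1.8129
    x: enter (6,5) at t=2.9676
    y: enter (6,4) at t=3.3800
    x: enter (7,4) at t=4.1223
    x: enter (8,4) at t=5.2770 ← occupied
  → r_1 = 5.2770
beam 2: φ=-90°, α=15°
  dir = (cos 15°, sin 15°) = (0.9659, 0.2588); from cell (3,6)
  next x-line at t=0.5901, next y-line at t=1.1977; Δt_x=1.0353, Δt_y=3.8637
    x: enter (4,6) at t=0.5901
    y: enter (4,7) at t=1.1977
    x: enter (5,7) at t=1.6254 ← occupied
  → r_2 = 1.6254
beam 3: φ=-45°, α=60°
  dir = (cos 60°, sin 60°) = (0.5000, 0.8660); from cell (3,6)
  next x-line at t=1.1400, next y-line at t=0.3580; Δt_x=2.0000, Δt_y=1.1547
    y: enter (3,7) at t=0.3580
    x: enter (4,7) at t=1.1400
    y: enter (4,8) at t=1.5127
    y: enter (4,9) at t=2.6674 ← occupied
  → r_3 = 2.6674
beam 4: φ=0°, α=105°
  dir = (cos 105°, sin 105°) = (-0.2588, 0.9659); from cell (3,6)
  next x-line at t=1.6614, next y-line at t=0.3209; Δt_x=3.8637, Δt_y=1.0353
    y: enter (3,7) at t=0.3209
    y: enter (3,8) at t=1.3562
    x: enter (2,8) at t=1.6614
    y: enter (2,9) at t=2.3915 ← occupied
  → r_4 = 2.3915
beam 5: φ=45°, α=150°
  dir = (cos 150°, sin 150°) = (-0.8660, 0.5000); from cell (3,6)
  next x-line at t=0.4965, next y-line at t=0.6200; Δt_x=1.1547, Δt_y=2.0000
    x: enter (2,6) at t=0.4965 ← occupied
  → r_5 = 0.4965
beam 6: φ=90°, α=195°
  dir = (cos 195°, sin 195°) = (-0.9659, -0.2588); from cell (3,6)
  next x-line at t=0.4452, next y-line at t=2.6660; Δt_x=1.0353, Δt_y=3.8637
    x: enter (2,6) at t=0.4452 ← occupied
  → r_6 = 0.4452
beam 7: φ=135°, α=240°
  dir = (cos 240°, sin 240°) = (-0.5000, -0.8660); from cell (3,6)
  next x-line at t=0.8600, next y-line at t=0.7967; Δt_x=2.0000, Δt_y=1.1547
    y: enter (3,5) at t=0.7967
    x: enter (2,5) at t=0.8600
    y: enter (2,4) at t=1.9514 ← occupied
  → r_7 = 1.9514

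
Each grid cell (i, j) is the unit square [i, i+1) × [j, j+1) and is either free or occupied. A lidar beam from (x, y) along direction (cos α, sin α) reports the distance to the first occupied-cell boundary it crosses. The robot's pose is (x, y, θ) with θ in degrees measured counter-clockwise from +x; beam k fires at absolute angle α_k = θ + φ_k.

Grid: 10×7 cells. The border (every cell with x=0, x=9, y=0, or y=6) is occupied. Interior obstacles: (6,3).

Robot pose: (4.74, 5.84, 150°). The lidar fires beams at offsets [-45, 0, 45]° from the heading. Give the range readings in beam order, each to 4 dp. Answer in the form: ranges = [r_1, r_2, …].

ranges = [0.1656, 0.3200, 3.8719]

beam 1: φ=-45°, α=105°
  dir = (cos 105°, sin 105°) = (-0.2588, 0.9659); from cell (4,5)
  next x-line at t=2.8591, next y-line at t=0.1656; Δt_x=3.8637, Δt_y=1.0353
    y: enter (4,6) at t=0.1656 ← occupied
  → r_1 = 0.1656
beam 2: φ=0°, α=150°
  dir = (cos 150°, sin 150°) = (-0.8660, 0.5000); from cell (4,5)
  next x-line at t=0.8545, next y-line at t=0.3200; Δt_x=1.1547, Δt_y=2.0000
    y: enter (4,6) at t=0.3200 ← occupied
  → r_2 = 0.3200
beam 3: φ=45°, α=195°
  dir = (cos 195°, sin 195°) = (-0.9659, -0.2588); from cell (4,5)
  next x-line at t=0.7661, next y-line at t=3.2455; Δt_x=1.0353, Δt_y=3.8637
    x: enter (3,5) at t=0.7661
    x: enter (2,5) at t=1.8014
    x: enter (1,5) at t=2.8367
    y: enter (1,4) at t=3.2455
    x: enter (0,4) at t=3.8719 ← occupied
  → r_3 = 3.8719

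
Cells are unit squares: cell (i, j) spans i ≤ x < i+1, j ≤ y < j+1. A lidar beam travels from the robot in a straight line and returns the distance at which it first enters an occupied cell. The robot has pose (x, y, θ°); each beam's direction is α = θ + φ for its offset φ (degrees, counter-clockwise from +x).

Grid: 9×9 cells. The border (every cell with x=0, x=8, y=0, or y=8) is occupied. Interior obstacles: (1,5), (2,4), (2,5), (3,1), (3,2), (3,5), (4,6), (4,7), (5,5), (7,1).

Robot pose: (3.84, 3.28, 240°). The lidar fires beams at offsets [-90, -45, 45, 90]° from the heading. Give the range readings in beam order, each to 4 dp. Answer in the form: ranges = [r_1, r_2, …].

ranges = [1.4400, 2.9402, 0.2899, 3.6489]

beam 1: φ=-90°, α=150°
  d=(-0.8660,0.5000)  start (3,3)  tX=0.9699 tY=1.4400  stride 1/|dx|=1.1547 1/|dy|=2.0000
    cross x-line → (2,3), t=0.9699
    cross y-line → (2,4), t=1.4400 (wall)
  → r_1 = 1.4400
beam 2: φ=-45°, α=195°
  d=(-0.9659,-0.2588)  start (3,3)  tX=0.8696 tY=1.0818  stride 1/|dx|=1.0353 1/|dy|=3.8637
    cross x-line → (2,3), t=0.8696
    cross y-line → (2,2), t=1.0818
    cross x-line → (1,2), t=1.9049
    cross x-line → (0,2), t=2.9402 (wall)
  → r_2 = 2.9402
beam 3: φ=45°, α=285°
  d=(0.2588,-0.9659)  start (3,3)  tX=0.6182 tY=0.2899  stride 1/|dx|=3.8637 1/|dy|=1.0353
    cross y-line → (3,2), t=0.2899 (wall)
  → r_3 = 0.2899
beam 4: φ=90°, α=330°
  d=(0.8660,-0.5000)  start (3,3)  tX=0.1848 tY=0.5600  stride 1/|dx|=1.1547 1/|dy|=2.0000
    cross x-line → (4,3), t=0.1848
    cross y-line → (4,2), t=0.5600
    cross x-line → (5,2), t=1.3395
    cross x-line → (6,2), t=2.4942
    cross y-line → (6,1), t=2.5600
    cross x-line → (7,1), t=3.6489 (wall)
  → r_4 = 3.6489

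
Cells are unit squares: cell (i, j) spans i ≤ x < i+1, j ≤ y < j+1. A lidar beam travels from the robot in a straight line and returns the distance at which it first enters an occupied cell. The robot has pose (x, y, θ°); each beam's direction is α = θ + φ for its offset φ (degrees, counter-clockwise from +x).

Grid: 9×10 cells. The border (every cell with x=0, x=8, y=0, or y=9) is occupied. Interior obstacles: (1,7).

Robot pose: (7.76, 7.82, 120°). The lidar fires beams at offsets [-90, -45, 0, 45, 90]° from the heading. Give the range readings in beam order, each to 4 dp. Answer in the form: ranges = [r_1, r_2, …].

ranges = [0.2771, 0.9273, 1.3625, 4.5592, 7.8058]

beam 1: φ=-90°, α=30°
  d=(0.8660,0.5000)  start (7,7)  tX=0.2771 tY=0.3600  stride 1/|dx|=1.1547 1/|dy|=2.0000
    cross x-line → (8,7), t=0.2771 (wall)
  → r_1 = 0.2771
beam 2: φ=-45°, α=75°
  d=(0.2588,0.9659)  start (7,7)  tX=0.9273 tY=0.1863  stride 1/|dx|=3.8637 1/|dy|=1.0353
    cross y-line → (7,8), t=0.1863
    cross x-line → (8,8), t=0.9273 (wall)
  → r_2 = 0.9273
beam 3: φ=0°, α=120°
  d=(-0.5000,0.8660)  start (7,7)  tX=1.5200 tY=0.2078  stride 1/|dx|=2.0000 1/|dy|=1.1547
    cross y-line → (7,8), t=0.2078
    cross y-line → (7,9), t=1.3625 (wall)
  → r_3 = 1.3625
beam 4: φ=45°, α=165°
  d=(-0.9659,0.2588)  start (7,7)  tX=0.7868 tY=0.6955  stride 1/|dx|=1.0353 1/|dy|=3.8637
    cross y-line → (7,8), t=0.6955
    cross x-line → (6,8), t=0.7868
    cross x-line → (5,8), t=1.8221
    cross x-line → (4,8), t=2.8574
    cross x-line → (3,8), t=3.8926
    cross y-line → (3,9), t=4.5592 (wall)
  → r_4 = 4.5592
beam 5: φ=90°, α=210°
  d=(-0.8660,-0.5000)  start (7,7)  tX=0.8776 tY=1.6400  stride 1/|dx|=1.1547 1/|dy|=2.0000
    cross x-line → (6,7), t=0.8776
    cross y-line → (6,6), t=1.6400
    cross x-line → (5,6), t=2.0323
    cross x-line → (4,6), t=3.1870
    cross y-line → (4,5), t=3.6400
    cross x-line → (3,5), t=4.3417
    cross x-line → (2,5), t=5.4964
    cross y-line → (2,4), t=5.6400
    cross x-line → (1,4), t=6.6511
    cross y-line → (1,3), t=7.6400
    cross x-line → (0,3), t=7.8058 (wall)
  → r_5 = 7.8058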